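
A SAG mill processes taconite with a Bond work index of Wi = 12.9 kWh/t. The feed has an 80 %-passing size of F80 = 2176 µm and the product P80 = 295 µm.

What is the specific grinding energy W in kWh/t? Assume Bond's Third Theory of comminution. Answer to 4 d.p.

W = 10 Wi (1/√P80 − 1/√F80)  [Bond]
1/√295 = 0.058222;  1/√2176 = 0.021437
W = 10·12.9·(0.058222 − 0.021437) = 4.7453 kWh/t

W = 4.7453 kWh/t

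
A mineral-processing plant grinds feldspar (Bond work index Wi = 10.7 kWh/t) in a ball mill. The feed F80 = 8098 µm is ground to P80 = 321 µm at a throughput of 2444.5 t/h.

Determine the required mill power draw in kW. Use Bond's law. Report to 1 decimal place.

W = 10·Wi·[P80^(−½) − F80^(−½)]
W = 10·10.7·(1/√321 − 1/√8098) = 10·10.7·(0.044702) = 4.7831 kWh/t
Mill draw = 4.7831 × 2444.5 = 11692.3 kW

P = 11692.3 kW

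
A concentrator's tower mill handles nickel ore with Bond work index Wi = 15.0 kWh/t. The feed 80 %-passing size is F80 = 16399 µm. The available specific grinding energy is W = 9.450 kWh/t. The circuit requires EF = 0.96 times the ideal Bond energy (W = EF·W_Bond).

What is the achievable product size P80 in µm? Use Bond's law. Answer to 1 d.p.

P80 = 185.4 µm

W = 10 Wi (P80^-0.5 − F80^-0.5)
W_Bond = W / EF = 9.450 / 0.96 = 9.8438 kWh/t
P80^(−½) = W_Bond/(10 Wi) + F80^(−½)
  = 9.8438/(10·15.0) + 1/√16399 = 0.065625 + 0.007809 = 0.073434
P80 = (1/0.073434)² = 13.6177² = 185.44 µm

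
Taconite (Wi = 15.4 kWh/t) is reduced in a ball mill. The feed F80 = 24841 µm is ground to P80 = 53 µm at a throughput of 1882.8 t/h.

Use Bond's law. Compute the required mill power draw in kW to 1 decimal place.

P = 37988.2 kW

W = 10 Wi (1/√P80 − 1/√F80)  [Bond]
W = 10·15.4·(1/√53 − 1/√24841) = 10·15.4·(0.131016) = 20.1764 kWh/t
Power = W × throughput = 20.1764 kWh/t × 1882.8 t/h = 37988.2 kW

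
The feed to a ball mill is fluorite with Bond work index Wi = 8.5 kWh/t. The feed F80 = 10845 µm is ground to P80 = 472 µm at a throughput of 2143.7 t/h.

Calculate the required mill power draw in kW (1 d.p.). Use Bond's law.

P = 6637.4 kW

Bond: W = 10·Wi·(1/√P80 − 1/√F80)
W = 10·8.5·(1/√472 − 1/√10845) = 10·8.5·(0.036426) = 3.0962 kWh/t
P = W·T = 3.0962·2143.7 = 6637.4 kW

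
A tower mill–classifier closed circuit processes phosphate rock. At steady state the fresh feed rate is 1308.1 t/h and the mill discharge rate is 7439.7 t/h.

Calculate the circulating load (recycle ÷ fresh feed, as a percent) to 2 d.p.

CL = 468.74 %

M = F + R at steady state, so:
R = M − F = 7439.7 − 1308.1 = 6131.6 t/h
CL = 100·R/F = 100·6131.6/1308.1 = 468.74 %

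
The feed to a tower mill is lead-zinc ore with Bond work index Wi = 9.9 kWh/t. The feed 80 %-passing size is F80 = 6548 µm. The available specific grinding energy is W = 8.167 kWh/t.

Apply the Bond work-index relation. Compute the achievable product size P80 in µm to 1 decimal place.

P80 = 111.1 µm

W = 10 Wi / √P80 − 10 Wi / √F80
1/√P80 = 1/√F80 + W/(10·Wi)
  = 8.1670/(10·9.9) + 1/√6548 = 0.082495 + 0.012358 = 0.094853
P80 = (1/0.094853)² = 10.5426² = 111.15 µm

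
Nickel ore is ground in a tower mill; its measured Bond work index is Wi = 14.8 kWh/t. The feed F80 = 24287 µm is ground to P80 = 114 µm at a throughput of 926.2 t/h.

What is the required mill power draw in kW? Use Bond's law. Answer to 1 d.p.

W = 10 Wi / √P80 − 10 Wi / √F80
W = 10·14.8·(1/√114 − 1/√24287) = 10·14.8·(0.087242) = 12.9118 kWh/t
Mill draw = 12.9118 × 926.2 = 11958.9 kW

P = 11958.9 kW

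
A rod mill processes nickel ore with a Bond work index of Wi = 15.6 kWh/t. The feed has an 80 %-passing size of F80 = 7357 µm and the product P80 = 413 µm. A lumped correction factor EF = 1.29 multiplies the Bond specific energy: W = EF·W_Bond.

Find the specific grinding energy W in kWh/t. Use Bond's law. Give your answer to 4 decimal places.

Bond: W = 10·Wi·(1/√P80 − 1/√F80)
1/√413 = 0.049207;  1/√7357 = 0.011659
W = 10·15.6·(0.049207 − 0.011659) = 5.8575 kWh/t
With EF = 1.29: W = 5.8575·1.29 = 7.5562 kWh/t

W = 7.5562 kWh/t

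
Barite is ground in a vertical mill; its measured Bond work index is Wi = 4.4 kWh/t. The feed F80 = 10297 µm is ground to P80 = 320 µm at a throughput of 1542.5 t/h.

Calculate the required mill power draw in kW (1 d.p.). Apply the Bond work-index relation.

W = 10 Wi / √P80 − 10 Wi / √F80
W = 10·4.4·(1/√320 − 1/√10297) = 10·4.4·(0.046047) = 2.0261 kWh/t
Mill draw = 2.0261 × 1542.5 = 3125.2 kW

P = 3125.2 kW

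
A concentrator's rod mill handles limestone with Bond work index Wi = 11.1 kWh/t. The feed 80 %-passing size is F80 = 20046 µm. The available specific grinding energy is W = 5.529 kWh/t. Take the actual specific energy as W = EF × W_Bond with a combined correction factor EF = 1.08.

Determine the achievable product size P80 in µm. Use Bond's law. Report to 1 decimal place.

W = 10·Wi·(P80^(-½) − F80^(-½))
W_Bond = W / EF = 5.529 / 1.08 = 5.1194 kWh/t
⇒ 1/√P80 = W_Bond/(10 Wi) + 1/√F80
  = 5.1194/(10·11.1) + 1/√20046 = 0.046121 + 0.007063 = 0.053184
P80 = (1/0.053184)² = 18.8026² = 353.54 µm

P80 = 353.5 µm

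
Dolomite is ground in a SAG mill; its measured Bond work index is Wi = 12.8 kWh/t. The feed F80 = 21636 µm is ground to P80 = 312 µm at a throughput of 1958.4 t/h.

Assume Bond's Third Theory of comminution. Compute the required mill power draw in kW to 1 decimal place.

W = 10 Wi / √P80 − 10 Wi / √F80
W = 10·12.8·(1/√312 − 1/√21636) = 10·12.8·(0.049815) = 6.3764 kWh/t
Power = W × throughput = 6.3764 kWh/t × 1958.4 t/h = 12487.5 kW

P = 12487.5 kW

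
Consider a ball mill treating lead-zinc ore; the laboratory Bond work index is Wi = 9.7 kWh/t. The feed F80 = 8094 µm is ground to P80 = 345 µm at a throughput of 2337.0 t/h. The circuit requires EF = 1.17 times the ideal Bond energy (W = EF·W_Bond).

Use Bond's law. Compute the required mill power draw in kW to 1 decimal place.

P = 11331.2 kW

W = 10·Wi·(P80^(-½) − F80^(-½))
W = 10·9.7·(1/√345 − 1/√8094) = 10·9.7·(0.042723) = 4.1441 kWh/t
With EF = 1.17: W = 4.1441·1.17 = 4.8486 kWh/t
P = W·T = 4.8486·2337.0 = 11331.2 kW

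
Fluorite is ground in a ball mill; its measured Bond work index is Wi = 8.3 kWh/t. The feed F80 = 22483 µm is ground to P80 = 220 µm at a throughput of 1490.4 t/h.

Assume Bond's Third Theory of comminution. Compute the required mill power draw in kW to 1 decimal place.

P = 7515.1 kW

W = 10·Wi·[P80^(−½) − F80^(−½)]
W = 10·8.3·(1/√220 − 1/√22483) = 10·8.3·(0.060751) = 5.0423 kWh/t
Mill draw = 5.0423 × 1490.4 = 7515.1 kW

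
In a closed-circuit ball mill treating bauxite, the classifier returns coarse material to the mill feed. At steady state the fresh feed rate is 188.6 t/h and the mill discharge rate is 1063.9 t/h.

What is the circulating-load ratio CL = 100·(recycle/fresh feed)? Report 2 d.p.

Steady state: M = F + R.
R = M − F = 1063.9 − 188.6 = 875.3 t/h
CL = 100·R/F = 100·875.3/188.6 = 464.10 %

CL = 464.10 %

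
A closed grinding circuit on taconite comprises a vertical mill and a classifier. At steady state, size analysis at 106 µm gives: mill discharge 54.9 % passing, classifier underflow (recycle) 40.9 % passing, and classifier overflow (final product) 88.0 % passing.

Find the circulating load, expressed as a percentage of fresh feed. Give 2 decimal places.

Two-product formula at 106 µm:
r = (o − d)/(d − u)
r = (88.0 − 54.9)/(54.9 − 40.9) = 33.1/14.0 = 2.3643
CL = 100·r = 236.43 %

CL = 236.43 %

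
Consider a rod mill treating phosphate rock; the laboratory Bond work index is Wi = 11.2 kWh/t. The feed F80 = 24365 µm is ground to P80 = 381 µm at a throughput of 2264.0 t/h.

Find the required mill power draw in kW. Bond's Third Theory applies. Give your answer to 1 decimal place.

P = 11366.2 kW

W = 10 Wi / √P80 − 10 Wi / √F80
W = 10·11.2·(1/√381 − 1/√24365) = 10·11.2·(0.044825) = 5.0204 kWh/t
P_mill = W·ṁ = 5.0204·2264.0 = 11366.2 kW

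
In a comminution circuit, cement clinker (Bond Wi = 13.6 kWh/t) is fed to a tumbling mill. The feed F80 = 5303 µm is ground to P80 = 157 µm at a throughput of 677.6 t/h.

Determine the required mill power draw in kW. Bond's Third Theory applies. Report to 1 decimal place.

P = 6089.2 kW

W = 10·Wi·[P80^(−½) − F80^(−½)]
W = 10·13.6·(1/√157 − 1/√5303) = 10·13.6·(0.066077) = 8.9864 kWh/t
Mill draw = 8.9864 × 677.6 = 6089.2 kW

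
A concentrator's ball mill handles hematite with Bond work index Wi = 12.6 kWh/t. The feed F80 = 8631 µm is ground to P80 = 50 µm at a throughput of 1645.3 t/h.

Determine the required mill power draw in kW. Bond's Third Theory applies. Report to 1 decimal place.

P = 27086.3 kW

W = 10 Wi (P80^-0.5 − F80^-0.5)
W = 10·12.6·(1/√50 − 1/√8631) = 10·12.6·(0.130657) = 16.4628 kWh/t
P_mill = W·ṁ = 16.4628·1645.3 = 27086.3 kW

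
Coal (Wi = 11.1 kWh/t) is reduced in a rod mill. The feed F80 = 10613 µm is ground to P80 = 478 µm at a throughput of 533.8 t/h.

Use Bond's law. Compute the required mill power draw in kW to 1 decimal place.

P = 2135.0 kW

Bond:  W = 10 Wi (1/√P − 1/√F)
W = 10·11.1·(1/√478 − 1/√10613) = 10·11.1·(0.036032) = 3.9996 kWh/t
Mill draw = 3.9996 × 533.8 = 2135.0 kW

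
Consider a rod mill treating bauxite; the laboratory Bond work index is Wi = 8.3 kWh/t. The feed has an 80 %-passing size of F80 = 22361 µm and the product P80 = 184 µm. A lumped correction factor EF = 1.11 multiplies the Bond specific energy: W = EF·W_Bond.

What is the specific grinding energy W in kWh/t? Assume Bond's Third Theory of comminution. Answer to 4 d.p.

W_Bond = 10·Wi·(1/√P₈₀ − 1/√F₈₀)
1/√184 = 0.073721;  1/√22361 = 0.006687
W = 10·8.3·(0.073721 − 0.006687) = 5.5638 kWh/t
Corrected W = EF·W_Bond = 1.11·5.5638 = 6.1758 kWh/t

W = 6.1758 kWh/t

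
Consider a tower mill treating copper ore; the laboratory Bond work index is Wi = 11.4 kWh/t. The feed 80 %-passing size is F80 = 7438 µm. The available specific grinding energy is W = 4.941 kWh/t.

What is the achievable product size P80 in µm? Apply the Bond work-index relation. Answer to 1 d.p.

P80 = 331.3 µm

W = 10 Wi / √P80 − 10 Wi / √F80
⇒ 1/√P80 = W/(10·Wi) + 1/√F80
  = 4.9410/(10·11.4) + 1/√7438 = 0.043342 + 0.011595 = 0.054937
P80 = (1/0.054937)² = 18.2026² = 331.34 µm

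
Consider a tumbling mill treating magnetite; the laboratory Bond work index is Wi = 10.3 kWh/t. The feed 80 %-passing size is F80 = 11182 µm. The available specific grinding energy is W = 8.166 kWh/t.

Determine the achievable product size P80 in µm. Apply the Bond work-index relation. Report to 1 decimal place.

P80 = 127.0 µm

W = 10·Wi·[P80^(−½) − F80^(−½)]
1/√P80 = 1/√F80 + W/(10·Wi)
  = 8.1660/(10·10.3) + 1/√11182 = 0.079282 + 0.009457 = 0.088738
P80 = (1/0.088738)² = 11.2691² = 126.99 µm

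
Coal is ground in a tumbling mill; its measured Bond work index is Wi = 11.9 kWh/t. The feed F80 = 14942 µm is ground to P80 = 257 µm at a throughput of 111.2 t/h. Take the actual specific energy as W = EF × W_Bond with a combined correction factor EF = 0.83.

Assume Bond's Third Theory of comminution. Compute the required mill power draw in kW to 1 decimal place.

Bond: W = 10·Wi·(1/√P80 − 1/√F80)
W = 10·11.9·(1/√257 − 1/√14942) = 10·11.9·(0.054197) = 6.4495 kWh/t
With EF = 0.83: W = 6.4495·0.83 = 5.3531 kWh/t
Mill draw = 5.3531 × 111.2 = 595.3 kW

P = 595.3 kW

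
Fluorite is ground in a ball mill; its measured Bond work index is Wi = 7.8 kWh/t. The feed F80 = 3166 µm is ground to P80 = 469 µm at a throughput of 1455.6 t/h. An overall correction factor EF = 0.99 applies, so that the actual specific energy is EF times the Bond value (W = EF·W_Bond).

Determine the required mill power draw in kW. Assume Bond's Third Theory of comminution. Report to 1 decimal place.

P = 3192.6 kW

Bond:  W = 10 Wi (1/√P − 1/√F)
W = 10·7.8·(1/√469 − 1/√3166) = 10·7.8·(0.028403) = 2.2155 kWh/t
With EF = 0.99: W = 2.2155·0.99 = 2.1933 kWh/t
P_mill = W·ṁ = 2.1933·1455.6 = 3192.6 kW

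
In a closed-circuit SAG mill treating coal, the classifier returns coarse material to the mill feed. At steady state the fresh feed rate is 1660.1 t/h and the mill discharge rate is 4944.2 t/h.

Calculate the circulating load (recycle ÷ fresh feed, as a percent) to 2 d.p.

CL = 197.83 %

M = F + R at steady state, so:
R = M − F = 4944.2 − 1660.1 = 3284.1 t/h
CL = 100·R/F = 100·3284.1/1660.1 = 197.83 %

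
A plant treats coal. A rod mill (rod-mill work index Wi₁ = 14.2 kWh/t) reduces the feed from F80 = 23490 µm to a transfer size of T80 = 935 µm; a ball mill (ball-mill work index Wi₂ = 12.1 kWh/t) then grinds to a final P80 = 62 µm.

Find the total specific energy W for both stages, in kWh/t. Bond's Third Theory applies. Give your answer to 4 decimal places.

W = 15.1273 kWh/t

W = 10 Wi (P80^-0.5 − F80^-0.5)
Stage 1 (23490→935 µm, Wi₁=14.2): W₁ = 10·14.2·(0.032703 − 0.006525) = 3.7174 kWh/t
Stage 2 (935→62 µm, Wi₂=12.1): W₂ = 10·12.1·(0.127000 − 0.032703) = 11.4099 kWh/t
W = W₁ + W₂ = 3.7174 + 11.4099 = 15.1273 kWh/t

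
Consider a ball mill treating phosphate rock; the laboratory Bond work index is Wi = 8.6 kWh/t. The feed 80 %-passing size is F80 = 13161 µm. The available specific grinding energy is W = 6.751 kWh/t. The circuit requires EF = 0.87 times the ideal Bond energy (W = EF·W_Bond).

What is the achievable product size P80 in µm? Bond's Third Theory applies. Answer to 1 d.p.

P80 = 102.1 µm

W_Bond = 10·Wi·(1/√P₈₀ − 1/√F₈₀)
W_Bond = W / EF = 6.751 / 0.87 = 7.7598 kWh/t
⇒ 1/√P80 = W_Bond/(10·Wi) + 1/√F80
  = 7.7598/(10·8.6) + 1/√13161 = 0.090230 + 0.008717 = 0.098947
P80 = (1/0.098947)² = 10.1065² = 102.14 µm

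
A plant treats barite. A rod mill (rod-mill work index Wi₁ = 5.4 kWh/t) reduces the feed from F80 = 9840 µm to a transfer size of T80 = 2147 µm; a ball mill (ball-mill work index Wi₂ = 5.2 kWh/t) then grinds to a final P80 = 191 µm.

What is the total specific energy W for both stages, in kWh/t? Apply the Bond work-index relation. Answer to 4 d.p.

W = 3.2614 kWh/t

Bond: W = 10·Wi·(1/√P80 − 1/√F80)
Stage 1 (9840→2147 µm, Wi₁=5.4): W₁ = 10·5.4·(0.021582 − 0.010081) = 0.6210 kWh/t
Stage 2 (2147→191 µm, Wi₂=5.2): W₂ = 10·5.2·(0.072357 − 0.021582) = 2.6403 kWh/t
W = W₁ + W₂ = 0.6210 + 2.6403 = 3.2614 kWh/t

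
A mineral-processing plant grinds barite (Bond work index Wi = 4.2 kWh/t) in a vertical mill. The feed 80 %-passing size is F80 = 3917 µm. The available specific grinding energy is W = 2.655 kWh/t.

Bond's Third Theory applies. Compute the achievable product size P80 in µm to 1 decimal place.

P80 = 159.5 µm

W = 10·Wi·[P80^(−½) − F80^(−½)]
P80^(−½) = W/(10 Wi) + F80^(−½)
  = 2.6550/(10·4.2) + 1/√3917 = 0.063214 + 0.015978 = 0.079192
P80 = (1/0.079192)² = 12.6275² = 159.45 µm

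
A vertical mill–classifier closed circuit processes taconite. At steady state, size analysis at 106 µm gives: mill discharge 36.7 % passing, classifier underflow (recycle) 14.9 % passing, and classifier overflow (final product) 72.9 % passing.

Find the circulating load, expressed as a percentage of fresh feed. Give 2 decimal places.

CL = 166.06 %

Let r = R/F. Size balance at 106 µm:
d + r·d = r·u + o → r(d−u) = o−d
r = (72.9 − 36.7)/(36.7 − 14.9) = 36.2/21.8 = 1.6606
CL = 100·r = 166.06 %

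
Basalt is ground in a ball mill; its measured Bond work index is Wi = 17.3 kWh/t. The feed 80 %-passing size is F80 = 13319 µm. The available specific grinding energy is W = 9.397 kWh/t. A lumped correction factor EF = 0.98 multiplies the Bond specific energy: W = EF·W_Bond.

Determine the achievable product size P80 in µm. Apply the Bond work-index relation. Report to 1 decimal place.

P80 = 243.4 µm

Bond:  W = 10 Wi (1/√P − 1/√F)
W_Bond = W / EF = 9.397 / 0.98 = 9.5888 kWh/t
⇒ 1/√P80 = W_Bond/(10 Wi) + 1/√F80
  = 9.5888/(10·17.3) + 1/√13319 = 0.055426 + 0.008665 = 0.064091
P80 = (1/0.064091)² = 15.6027² = 243.45 µm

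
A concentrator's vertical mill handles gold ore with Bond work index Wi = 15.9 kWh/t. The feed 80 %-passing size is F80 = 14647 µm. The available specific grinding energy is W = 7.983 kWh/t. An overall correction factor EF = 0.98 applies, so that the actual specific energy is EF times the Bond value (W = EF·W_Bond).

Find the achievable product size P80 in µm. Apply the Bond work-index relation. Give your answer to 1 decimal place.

W = 10 Wi (P80^-0.5 − F80^-0.5)
W_Bond = W / EF = 7.983 / 0.98 = 8.1459 kWh/t
1/√P80 = 1/√F80 + W_Bond/(10·Wi)
  = 8.1459/(10·15.9) + 1/√14647 = 0.051232 + 0.008263 = 0.059495
P80 = (1/0.059495)² = 16.8081² = 282.51 µm

P80 = 282.5 µm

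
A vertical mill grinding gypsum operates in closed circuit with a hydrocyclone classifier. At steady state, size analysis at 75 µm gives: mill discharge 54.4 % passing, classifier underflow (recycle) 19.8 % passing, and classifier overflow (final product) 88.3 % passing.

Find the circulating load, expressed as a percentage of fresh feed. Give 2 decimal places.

Balance %-passing 75 µm (r = R/F):
d + r·d = r·u + o → r(d−u) = o−d
r = (88.3 − 54.4)/(54.4 − 19.8) = 33.9/34.6 = 0.9798
CL = 100·r = 97.98 %

CL = 97.98 %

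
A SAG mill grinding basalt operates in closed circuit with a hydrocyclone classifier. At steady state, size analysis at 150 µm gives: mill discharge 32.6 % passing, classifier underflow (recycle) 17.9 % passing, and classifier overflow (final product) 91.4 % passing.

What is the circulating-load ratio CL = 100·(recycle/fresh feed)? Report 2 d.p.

CL = 400.00 %

Mass balance on the −150 µm fraction:
r = (o − d)/(d − u)
r = (91.4 − 32.6)/(32.6 − 17.9) = 58.8/14.7 = 4.0000
CL = 100·r = 400.00 %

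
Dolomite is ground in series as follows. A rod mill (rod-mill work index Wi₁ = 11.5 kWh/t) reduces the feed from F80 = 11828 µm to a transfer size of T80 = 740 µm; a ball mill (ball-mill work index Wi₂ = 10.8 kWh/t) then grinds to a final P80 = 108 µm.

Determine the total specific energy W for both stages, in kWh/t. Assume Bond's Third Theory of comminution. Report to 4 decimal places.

W = 9.5922 kWh/t

Bond:  W = 10 Wi (1/√P − 1/√F)
Stage 1 (11828→740 µm, Wi₁=11.5): W₁ = 10·11.5·(0.036761 − 0.009195) = 3.1701 kWh/t
Stage 2 (740→108 µm, Wi₂=10.8): W₂ = 10·10.8·(0.096225 − 0.036761) = 6.4221 kWh/t
W = W₁ + W₂ = 3.1701 + 6.4221 = 9.5922 kWh/t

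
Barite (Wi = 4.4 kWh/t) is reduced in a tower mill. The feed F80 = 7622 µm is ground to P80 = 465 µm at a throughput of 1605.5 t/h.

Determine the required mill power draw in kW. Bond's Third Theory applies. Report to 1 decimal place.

P = 2466.8 kW

W = 10 Wi / √P80 − 10 Wi / √F80
W = 10·4.4·(1/√465 − 1/√7622) = 10·4.4·(0.034920) = 1.5365 kWh/t
Power = W × throughput = 1.5365 kWh/t × 1605.5 t/h = 2466.8 kW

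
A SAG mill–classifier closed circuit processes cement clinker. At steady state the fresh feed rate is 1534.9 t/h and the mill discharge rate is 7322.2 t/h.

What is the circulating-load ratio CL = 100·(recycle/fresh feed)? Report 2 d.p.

CL = 377.05 %

Mill node: discharge = fresh + recycle.
R = M − F = 7322.2 − 1534.9 = 5787.3 t/h
CL = 100·R/F = 100·5787.3/1534.9 = 377.05 %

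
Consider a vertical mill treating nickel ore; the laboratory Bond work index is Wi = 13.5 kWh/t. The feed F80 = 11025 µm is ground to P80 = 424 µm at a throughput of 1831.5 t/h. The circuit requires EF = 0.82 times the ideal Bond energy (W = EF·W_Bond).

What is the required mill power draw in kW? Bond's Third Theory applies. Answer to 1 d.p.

W = 10·Wi·(P80^(-½) − F80^(-½))
W = 10·13.5·(1/√424 − 1/√11025) = 10·13.5·(0.039040) = 5.2705 kWh/t
Corrected W = EF·W_Bond = 0.82·5.2705 = 4.3218 kWh/t
Mill draw = 4.3218 × 1831.5 = 7915.3 kW

P = 7915.3 kW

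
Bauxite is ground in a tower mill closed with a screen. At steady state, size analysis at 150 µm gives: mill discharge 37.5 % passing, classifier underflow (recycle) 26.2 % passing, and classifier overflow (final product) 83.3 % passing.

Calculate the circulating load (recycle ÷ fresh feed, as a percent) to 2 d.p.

CL = 405.31 %

Two-product formula at 150 µm:
r = (o − d)/(d − u)
r = (83.3 − 37.5)/(37.5 − 26.2) = 45.8/11.3 = 4.0531
CL = 100·r = 405.31 %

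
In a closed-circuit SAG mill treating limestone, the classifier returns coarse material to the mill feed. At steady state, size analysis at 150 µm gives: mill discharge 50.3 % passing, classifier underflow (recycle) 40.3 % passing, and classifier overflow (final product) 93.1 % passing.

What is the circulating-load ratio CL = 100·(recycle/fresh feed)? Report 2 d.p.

CL = 428.00 %

Classifier node, passing 150 µm:
(1+r)d = ru + o → r = (o−d)/(d−u)
r = (93.1 − 50.3)/(50.3 − 40.3) = 42.8/10.0 = 4.2800
CL = 100·r = 428.00 %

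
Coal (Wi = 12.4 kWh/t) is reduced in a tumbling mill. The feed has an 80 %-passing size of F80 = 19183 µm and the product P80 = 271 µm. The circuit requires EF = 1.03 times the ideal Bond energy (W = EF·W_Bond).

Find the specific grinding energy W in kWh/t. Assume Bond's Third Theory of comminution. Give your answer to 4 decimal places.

Bond: W = 10·Wi·(1/√P80 − 1/√F80)
1/√271 = 0.060746;  1/√19183 = 0.007220
W = 10·12.4·(0.060746 − 0.007220) = 6.6372 kWh/t
With EF = 1.03: W = 6.6372·1.03 = 6.8363 kWh/t

W = 6.8363 kWh/t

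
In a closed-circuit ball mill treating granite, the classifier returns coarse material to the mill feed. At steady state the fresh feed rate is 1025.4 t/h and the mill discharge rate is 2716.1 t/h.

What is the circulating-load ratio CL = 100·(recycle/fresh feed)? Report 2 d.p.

Steady state: M = F + R.
R = M − F = 2716.1 − 1025.4 = 1690.7 t/h
CL = 100·R/F = 100·1690.7/1025.4 = 164.88 %

CL = 164.88 %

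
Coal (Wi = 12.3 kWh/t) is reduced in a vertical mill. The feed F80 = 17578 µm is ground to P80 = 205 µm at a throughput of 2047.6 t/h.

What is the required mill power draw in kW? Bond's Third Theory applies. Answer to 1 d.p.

Bond:  W = 10 Wi (1/√P − 1/√F)
W = 10·12.3·(1/√205 − 1/√17578) = 10·12.3·(0.062301) = 7.6630 kWh/t
P_mill = W·ṁ = 7.6630·2047.6 = 15690.7 kW

P = 15690.7 kW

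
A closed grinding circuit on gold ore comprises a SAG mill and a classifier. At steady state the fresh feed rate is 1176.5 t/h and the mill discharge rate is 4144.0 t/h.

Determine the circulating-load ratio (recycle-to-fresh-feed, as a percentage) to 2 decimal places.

CL = 252.23 %

Mill node: discharge = fresh + recycle.
R = M − F = 4144.0 − 1176.5 = 2967.5 t/h
CL = 100·R/F = 100·2967.5/1176.5 = 252.23 %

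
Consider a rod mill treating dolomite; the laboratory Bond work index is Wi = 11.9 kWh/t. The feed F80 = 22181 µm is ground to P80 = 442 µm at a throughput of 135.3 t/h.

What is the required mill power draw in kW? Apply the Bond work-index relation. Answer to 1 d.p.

P = 657.7 kW

W = 10 Wi / √P80 − 10 Wi / √F80
W = 10·11.9·(1/√442 − 1/√22181) = 10·11.9·(0.040851) = 4.8612 kWh/t
P = W·T = 4.8612·135.3 = 657.7 kW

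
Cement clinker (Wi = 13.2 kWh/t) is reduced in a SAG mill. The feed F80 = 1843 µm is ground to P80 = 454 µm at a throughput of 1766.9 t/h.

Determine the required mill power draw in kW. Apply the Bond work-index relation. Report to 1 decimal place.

P = 5513.3 kW

W = 10 Wi (1/√P80 − 1/√F80)  [Bond]
W = 10·13.2·(1/√454 − 1/√1843) = 10·13.2·(0.023639) = 3.1203 kWh/t
Mill draw = 3.1203 × 1766.9 = 5513.3 kW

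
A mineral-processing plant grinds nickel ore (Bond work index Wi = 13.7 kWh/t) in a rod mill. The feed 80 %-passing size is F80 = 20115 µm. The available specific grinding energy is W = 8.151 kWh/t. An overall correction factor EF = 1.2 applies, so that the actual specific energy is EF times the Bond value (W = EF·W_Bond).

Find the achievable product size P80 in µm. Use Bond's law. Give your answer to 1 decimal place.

W_Bond = 10·Wi·(1/√P₈₀ − 1/√F₈₀)
W_Bond = W / EF = 8.151 / 1.2 = 6.7925 kWh/t
P80^(−½) = W_Bond/(10 Wi) + F80^(−½)
  = 6.7925/(10·13.7) + 1/√20115 = 0.049580 + 0.007051 = 0.056631
P80 = (1/0.056631)² = 17.6581² = 311.81 µm

P80 = 311.8 µm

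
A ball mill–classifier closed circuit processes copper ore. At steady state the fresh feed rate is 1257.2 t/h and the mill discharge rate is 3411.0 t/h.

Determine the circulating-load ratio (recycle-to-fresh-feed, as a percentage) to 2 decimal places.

CL = 171.32 %

M = F + R at steady state, so:
R = M − F = 3411.0 − 1257.2 = 2153.8 t/h
CL = 100·R/F = 100·2153.8/1257.2 = 171.32 %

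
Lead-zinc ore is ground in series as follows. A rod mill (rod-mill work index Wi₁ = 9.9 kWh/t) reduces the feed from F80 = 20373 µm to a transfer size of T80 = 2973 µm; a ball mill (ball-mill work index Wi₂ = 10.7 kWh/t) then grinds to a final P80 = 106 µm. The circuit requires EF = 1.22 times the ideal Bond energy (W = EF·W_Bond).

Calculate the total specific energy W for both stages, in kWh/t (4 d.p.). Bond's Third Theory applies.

W = 11.6540 kWh/t

W_Bond = 10·Wi·(1/√P₈₀ − 1/√F₈₀)
Stage 1 (20373→2973 µm, Wi₁=9.9): W₁ = 10·9.9·(0.018340 − 0.007006) = 1.1221 kWh/t
Stage 2 (2973→106 µm, Wi₂=10.7): W₂ = 10·10.7·(0.097129 − 0.018340) = 8.4304 kWh/t
W = W₁ + W₂ = 1.1221 + 8.4304 = 9.5524 kWh/t
Apply correction: 9.5524 × 1.22 = 11.6540 kWh/t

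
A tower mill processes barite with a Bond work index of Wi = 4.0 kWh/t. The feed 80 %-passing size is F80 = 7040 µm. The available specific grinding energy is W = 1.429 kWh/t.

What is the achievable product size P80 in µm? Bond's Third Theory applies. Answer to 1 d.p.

W = 10 Wi / √P80 − 10 Wi / √F80
P80^(−½) = W/(10 Wi) + F80^(−½)
  = 1.4290/(10·4.0) + 1/√7040 = 0.035725 + 0.011918 = 0.047643
P80 = (1/0.047643)² = 20.9893² = 440.55 µm

P80 = 440.6 µm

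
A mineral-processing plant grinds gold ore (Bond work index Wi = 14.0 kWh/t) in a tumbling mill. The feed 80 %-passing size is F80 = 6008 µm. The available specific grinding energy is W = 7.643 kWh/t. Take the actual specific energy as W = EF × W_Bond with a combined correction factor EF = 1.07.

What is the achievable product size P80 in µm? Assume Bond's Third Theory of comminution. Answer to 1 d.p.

W = 10·Wi·[P80^(−½) − F80^(−½)]
W_Bond = W / EF = 7.643 / 1.07 = 7.1430 kWh/t
⇒ 1/√P80 = W_Bond/(10·Wi) + 1/√F80
  = 7.1430/(10·14.0) + 1/√6008 = 0.051021 + 0.012901 = 0.063923
P80 = (1/0.063923)² = 15.6439² = 244.73 µm

P80 = 244.7 µm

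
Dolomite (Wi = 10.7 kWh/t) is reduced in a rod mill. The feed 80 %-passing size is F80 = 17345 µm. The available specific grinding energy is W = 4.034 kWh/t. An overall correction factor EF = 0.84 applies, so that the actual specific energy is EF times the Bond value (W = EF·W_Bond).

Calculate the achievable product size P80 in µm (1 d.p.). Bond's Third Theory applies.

P80 = 363.2 µm

W_Bond = 10·Wi·(1/√P₈₀ − 1/√F₈₀)
W_Bond = W / EF = 4.034 / 0.84 = 4.8024 kWh/t
1/√P80 = 1/√F80 + W_Bond/(10·Wi)
  = 4.8024/(10·10.7) + 1/√17345 = 0.044882 + 0.007593 = 0.052475
P80 = (1/0.052475)² = 19.0567² = 363.16 µm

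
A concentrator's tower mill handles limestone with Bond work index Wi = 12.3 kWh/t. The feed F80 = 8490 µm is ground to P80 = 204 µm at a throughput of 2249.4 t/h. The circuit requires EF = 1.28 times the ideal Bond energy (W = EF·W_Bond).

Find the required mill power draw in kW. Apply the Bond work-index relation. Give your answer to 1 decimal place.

W = 10·Wi·[P80^(−½) − F80^(−½)]
W = 10·12.3·(1/√204 − 1/√8490) = 10·12.3·(0.059161) = 7.2768 kWh/t
With EF = 1.28: W = 7.2768·1.28 = 9.3143 kWh/t
Power = W × throughput = 9.3143 kWh/t × 2249.4 t/h = 20951.6 kW

P = 20951.6 kW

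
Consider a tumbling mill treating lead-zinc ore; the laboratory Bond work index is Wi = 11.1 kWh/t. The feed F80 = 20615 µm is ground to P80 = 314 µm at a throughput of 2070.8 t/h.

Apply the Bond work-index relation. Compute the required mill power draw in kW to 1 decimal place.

P = 11370.8 kW

W_Bond = 10·Wi·(1/√P₈₀ − 1/√F₈₀)
W = 10·11.1·(1/√314 − 1/√20615) = 10·11.1·(0.049468) = 5.4910 kWh/t
Power = W × throughput = 5.4910 kWh/t × 2070.8 t/h = 11370.8 kW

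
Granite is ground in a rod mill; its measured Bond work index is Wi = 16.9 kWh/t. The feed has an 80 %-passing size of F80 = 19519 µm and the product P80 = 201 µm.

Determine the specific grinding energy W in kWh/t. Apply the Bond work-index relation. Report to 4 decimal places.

W = 10·Wi·(P80^(-½) − F80^(-½))
1/√201 = 0.070535;  1/√19519 = 0.007158
W = 10·16.9·(0.070535 − 0.007158) = 10.7107 kWh/t

W = 10.7107 kWh/t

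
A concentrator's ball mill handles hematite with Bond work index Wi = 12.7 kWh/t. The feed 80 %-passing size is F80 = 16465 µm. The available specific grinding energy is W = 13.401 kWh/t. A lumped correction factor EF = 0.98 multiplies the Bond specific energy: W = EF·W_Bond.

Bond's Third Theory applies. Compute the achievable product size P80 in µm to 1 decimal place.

W = 10 Wi (1/√P80 − 1/√F80)  [Bond]
W_Bond = W / EF = 13.401 / 0.98 = 13.6745 kWh/t
P80^-0.5 = F80^-0.5 + W_Bond/(10 Wi)
  = 13.6745/(10·12.7) + 1/√16465 = 0.107673 + 0.007793 = 0.115466
P80 = (1/0.115466)² = 8.6605² = 75.00 µm

P80 = 75.0 µm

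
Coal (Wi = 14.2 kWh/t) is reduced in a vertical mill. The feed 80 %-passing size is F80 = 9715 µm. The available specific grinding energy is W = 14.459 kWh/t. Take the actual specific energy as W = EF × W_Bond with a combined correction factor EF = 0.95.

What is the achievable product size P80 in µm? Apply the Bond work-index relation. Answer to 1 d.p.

P80 = 72.6 µm

Bond:  W = 10 Wi (1/√P − 1/√F)
W_Bond = W / EF = 14.459 / 0.95 = 15.2200 kWh/t
P80^-0.5 = F80^-0.5 + W_Bond/(10 Wi)
  = 15.2200/(10·14.2) + 1/√9715 = 0.107183 + 0.010146 = 0.117329
P80 = (1/0.117329)² = 8.5231² = 72.64 µm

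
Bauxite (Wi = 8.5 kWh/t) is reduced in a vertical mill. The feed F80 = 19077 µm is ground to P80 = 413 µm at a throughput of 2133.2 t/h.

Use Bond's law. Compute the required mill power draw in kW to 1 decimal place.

P = 7609.5 kW

W = 10·Wi·(P80^(-½) − F80^(-½))
W = 10·8.5·(1/√413 − 1/√19077) = 10·8.5·(0.041967) = 3.5672 kWh/t
Power = W × throughput = 3.5672 kWh/t × 2133.2 t/h = 7609.5 kW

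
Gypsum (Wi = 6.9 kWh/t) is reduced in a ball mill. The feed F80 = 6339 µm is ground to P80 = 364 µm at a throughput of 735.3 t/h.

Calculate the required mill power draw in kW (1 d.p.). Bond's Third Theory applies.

P = 2022.0 kW

W = 10 Wi (1/√P80 − 1/√F80)  [Bond]
W = 10·6.9·(1/√364 − 1/√6339) = 10·6.9·(0.039854) = 2.7499 kWh/t
P = W·T = 2.7499·735.3 = 2022.0 kW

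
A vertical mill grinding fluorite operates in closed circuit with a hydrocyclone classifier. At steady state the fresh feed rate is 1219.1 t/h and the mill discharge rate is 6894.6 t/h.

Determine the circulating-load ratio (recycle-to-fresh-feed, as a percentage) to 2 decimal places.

CL = 465.55 %

Steady state: M = F + R.
R = M − F = 6894.6 − 1219.1 = 5675.5 t/h
CL = 100·R/F = 100·5675.5/1219.1 = 465.55 %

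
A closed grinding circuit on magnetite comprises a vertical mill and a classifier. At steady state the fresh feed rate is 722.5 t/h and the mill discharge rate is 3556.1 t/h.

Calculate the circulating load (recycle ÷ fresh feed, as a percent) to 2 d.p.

Discharge = new feed + return, hence
R = M − F = 3556.1 − 722.5 = 2833.6 t/h
CL = 100·R/F = 100·2833.6/722.5 = 392.19 %

CL = 392.19 %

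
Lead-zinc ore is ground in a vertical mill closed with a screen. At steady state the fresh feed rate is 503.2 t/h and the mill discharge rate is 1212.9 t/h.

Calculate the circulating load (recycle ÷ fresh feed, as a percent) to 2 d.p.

CL = 141.04 %

Steady state: M = F + R.
R = M − F = 1212.9 − 503.2 = 709.7 t/h
CL = 100·R/F = 100·709.7/503.2 = 141.04 %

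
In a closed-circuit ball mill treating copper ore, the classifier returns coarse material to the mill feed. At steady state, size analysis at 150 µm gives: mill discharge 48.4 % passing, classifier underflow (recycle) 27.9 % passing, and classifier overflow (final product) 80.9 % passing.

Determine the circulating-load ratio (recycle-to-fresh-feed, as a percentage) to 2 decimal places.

Mass balance on the −150 µm fraction:
(1+r)·d = r·u + o ⇒ r = (o−d)/(d−u)
r = (80.9 − 48.4)/(48.4 − 27.9) = 32.5/20.5 = 1.5854
CL = 100·r = 158.54 %

CL = 158.54 %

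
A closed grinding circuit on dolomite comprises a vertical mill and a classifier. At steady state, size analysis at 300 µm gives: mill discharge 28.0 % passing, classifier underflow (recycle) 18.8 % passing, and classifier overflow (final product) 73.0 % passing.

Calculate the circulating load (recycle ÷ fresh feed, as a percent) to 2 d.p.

Let r = R/F. Size balance at 300 µm:
(1+r)d = ru + o → r = (o−d)/(d−u)
r = (73.0 − 28.0)/(28.0 − 18.8) = 45.0/9.2 = 4.8913
CL = 100·r = 489.13 %

CL = 489.13 %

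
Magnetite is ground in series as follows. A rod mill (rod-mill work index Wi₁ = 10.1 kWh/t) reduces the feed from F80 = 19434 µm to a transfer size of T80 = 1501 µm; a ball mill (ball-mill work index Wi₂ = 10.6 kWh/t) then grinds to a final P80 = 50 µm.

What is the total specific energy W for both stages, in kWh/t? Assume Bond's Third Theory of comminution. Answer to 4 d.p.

W = 14.1371 kWh/t

W = 10 Wi (P80^-0.5 − F80^-0.5)
Stage 1 (19434→1501 µm, Wi₁=10.1): W₁ = 10·10.1·(0.025811 − 0.007173) = 1.8824 kWh/t
Stage 2 (1501→50 µm, Wi₂=10.6): W₂ = 10·10.6·(0.141421 − 0.025811) = 12.2547 kWh/t
W = W₁ + W₂ = 1.8824 + 12.2547 = 14.1371 kWh/t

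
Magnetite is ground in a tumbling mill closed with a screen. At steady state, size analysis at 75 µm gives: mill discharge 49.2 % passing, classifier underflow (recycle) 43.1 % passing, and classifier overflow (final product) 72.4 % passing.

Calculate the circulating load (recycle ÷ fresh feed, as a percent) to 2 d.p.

CL = 380.33 %

Classifier node, passing 75 µm:
(1+r)·d = r·u + o ⇒ r = (o−d)/(d−u)
r = (72.4 − 49.2)/(49.2 − 43.1) = 23.2/6.1 = 3.8033
CL = 100·r = 380.33 %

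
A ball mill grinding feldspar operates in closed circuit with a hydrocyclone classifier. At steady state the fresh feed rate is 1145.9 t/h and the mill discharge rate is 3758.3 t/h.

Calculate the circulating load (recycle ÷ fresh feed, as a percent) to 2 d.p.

Discharge = new feed + return, hence
R = M − F = 3758.3 − 1145.9 = 2612.4 t/h
CL = 100·R/F = 100·2612.4/1145.9 = 227.98 %

CL = 227.98 %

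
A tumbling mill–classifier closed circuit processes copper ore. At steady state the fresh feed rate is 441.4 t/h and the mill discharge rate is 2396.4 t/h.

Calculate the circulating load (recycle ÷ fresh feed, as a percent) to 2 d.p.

M = F + R at steady state, so:
R = M − F = 2396.4 − 441.4 = 1955.0 t/h
CL = 100·R/F = 100·1955.0/441.4 = 442.91 %

CL = 442.91 %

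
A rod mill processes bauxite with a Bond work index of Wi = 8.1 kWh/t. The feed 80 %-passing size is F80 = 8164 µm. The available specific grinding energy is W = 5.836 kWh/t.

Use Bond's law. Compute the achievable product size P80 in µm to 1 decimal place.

P80 = 144.8 µm

Bond: W = 10·Wi·(1/√P80 − 1/√F80)
⇒ 1/√P80 = W/(10 Wi) + 1/√F80
  = 5.8360/(10·8.1) + 1/√8164 = 0.072049 + 0.011067 = 0.083117
P80 = (1/0.083117)² = 12.0313² = 144.75 µm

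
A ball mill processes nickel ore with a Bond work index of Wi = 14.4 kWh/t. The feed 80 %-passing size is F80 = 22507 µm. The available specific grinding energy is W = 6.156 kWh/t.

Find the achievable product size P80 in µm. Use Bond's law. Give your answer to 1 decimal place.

W_Bond = 10·Wi·(1/√P₈₀ − 1/√F₈₀)
⇒ 1/√P80 = W/(10·Wi) + 1/√F80
  = 6.1560/(10·14.4) + 1/√22507 = 0.042750 + 0.006666 = 0.049416
P80 = (1/0.049416)² = 20.2365² = 409.52 µm

P80 = 409.5 µm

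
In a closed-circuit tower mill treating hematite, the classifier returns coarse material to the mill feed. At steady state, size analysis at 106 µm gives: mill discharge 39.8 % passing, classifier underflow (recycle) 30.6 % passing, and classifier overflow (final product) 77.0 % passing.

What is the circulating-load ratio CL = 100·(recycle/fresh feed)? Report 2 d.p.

Mass balance on the −106 µm fraction:
Fd + Rd = Ru + Fo ⇒ R/F = (o−d)/(d−u)
r = (77.0 − 39.8)/(39.8 − 30.6) = 37.2/9.2 = 4.0435
CL = 100·r = 404.35 %

CL = 404.35 %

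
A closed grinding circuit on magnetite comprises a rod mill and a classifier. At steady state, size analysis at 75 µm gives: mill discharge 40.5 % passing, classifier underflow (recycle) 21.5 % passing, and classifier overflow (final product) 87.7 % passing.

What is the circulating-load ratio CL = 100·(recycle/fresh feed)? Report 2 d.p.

Classifier node, passing 75 µm:
r = (o − d)/(d − u)
r = (87.7 − 40.5)/(40.5 − 21.5) = 47.2/19.0 = 2.4842
CL = 100·r = 248.42 %

CL = 248.42 %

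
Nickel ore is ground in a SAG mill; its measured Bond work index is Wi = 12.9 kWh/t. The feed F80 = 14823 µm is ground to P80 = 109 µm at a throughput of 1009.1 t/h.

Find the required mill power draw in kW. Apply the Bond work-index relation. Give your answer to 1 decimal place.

P = 11399.2 kW

W = 10·Wi·[P80^(−½) − F80^(−½)]
W = 10·12.9·(1/√109 − 1/√14823) = 10·12.9·(0.087569) = 11.2964 kWh/t
P = W·T = 11.2964·1009.1 = 11399.2 kW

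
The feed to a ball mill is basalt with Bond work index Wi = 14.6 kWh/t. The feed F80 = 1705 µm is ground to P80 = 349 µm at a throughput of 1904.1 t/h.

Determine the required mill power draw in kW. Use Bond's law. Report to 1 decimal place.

P = 8148.4 kW

W = 10·Wi·(P80^(-½) − F80^(-½))
W = 10·14.6·(1/√349 − 1/√1705) = 10·14.6·(0.029311) = 4.2794 kWh/t
Power = W × throughput = 4.2794 kWh/t × 1904.1 t/h = 8148.4 kW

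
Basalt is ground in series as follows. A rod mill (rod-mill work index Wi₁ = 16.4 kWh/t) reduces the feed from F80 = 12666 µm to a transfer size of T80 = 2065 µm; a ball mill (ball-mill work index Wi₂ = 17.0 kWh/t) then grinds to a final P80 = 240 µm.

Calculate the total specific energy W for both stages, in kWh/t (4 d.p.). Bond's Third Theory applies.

W = 9.3842 kWh/t

W = 10 Wi (1/√P80 − 1/√F80)  [Bond]
Stage 1 (12666→2065 µm, Wi₁=16.4): W₁ = 10·16.4·(0.022006 − 0.008885) = 2.1518 kWh/t
Stage 2 (2065→240 µm, Wi₂=17.0): W₂ = 10·17.0·(0.064550 − 0.022006) = 7.2324 kWh/t
W = W₁ + W₂ = 2.1518 + 7.2324 = 9.3842 kWh/t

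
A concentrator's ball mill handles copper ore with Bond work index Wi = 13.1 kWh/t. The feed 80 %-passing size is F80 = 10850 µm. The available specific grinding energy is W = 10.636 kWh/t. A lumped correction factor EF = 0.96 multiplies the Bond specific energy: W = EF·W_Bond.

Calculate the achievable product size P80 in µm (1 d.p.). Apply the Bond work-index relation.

P80 = 112.8 µm

W = 10 Wi (1/√P80 − 1/√F80)  [Bond]
W_Bond = W / EF = 10.636 / 0.96 = 11.0792 kWh/t
⇒ 1/√P80 = W_Bond/(10·Wi) + 1/√F80
  = 11.0792/(10·13.1) + 1/√10850 = 0.084574 + 0.009600 = 0.094174
P80 = (1/0.094174)² = 10.6186² = 112.76 µm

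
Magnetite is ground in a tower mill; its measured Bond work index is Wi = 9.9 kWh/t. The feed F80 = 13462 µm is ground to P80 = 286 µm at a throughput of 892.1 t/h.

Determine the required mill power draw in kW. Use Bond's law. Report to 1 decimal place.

Bond:  W = 10 Wi (1/√P − 1/√F)
W = 10·9.9·(1/√286 − 1/√13462) = 10·9.9·(0.050512) = 5.0007 kWh/t
Mill draw = 5.0007 × 892.1 = 4461.2 kW

P = 4461.2 kW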